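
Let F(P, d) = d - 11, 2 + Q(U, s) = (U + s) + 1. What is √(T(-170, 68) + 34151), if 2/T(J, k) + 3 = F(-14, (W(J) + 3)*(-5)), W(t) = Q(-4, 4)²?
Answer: √9869622/17 ≈ 184.80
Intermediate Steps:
Q(U, s) = -1 + U + s (Q(U, s) = -2 + ((U + s) + 1) = -2 + (1 + U + s) = -1 + U + s)
W(t) = 1 (W(t) = (-1 - 4 + 4)² = (-1)² = 1)
F(P, d) = -11 + d
T(J, k) = -1/17 (T(J, k) = 2/(-3 + (-11 + (1 + 3)*(-5))) = 2/(-3 + (-11 + 4*(-5))) = 2/(-3 + (-11 - 20)) = 2/(-3 - 31) = 2/(-34) = 2*(-1/34) = -1/17)
√(T(-170, 68) + 34151) = √(-1/17 + 34151) = √(580566/17) = √9869622/17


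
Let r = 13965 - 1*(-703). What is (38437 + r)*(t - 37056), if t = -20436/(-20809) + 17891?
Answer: -21177426922145/20809 ≈ -1.0177e+9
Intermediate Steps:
t = 372314255/20809 (t = -20436*(-1/20809) + 17891 = 20436/20809 + 17891 = 372314255/20809 ≈ 17892.)
r = 14668 (r = 13965 + 703 = 14668)
(38437 + r)*(t - 37056) = (38437 + 14668)*(372314255/20809 - 37056) = 53105*(-398784049/20809) = -21177426922145/20809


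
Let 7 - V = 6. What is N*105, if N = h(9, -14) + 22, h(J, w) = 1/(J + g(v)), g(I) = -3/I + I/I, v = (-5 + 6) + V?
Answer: 39480/17 ≈ 2322.4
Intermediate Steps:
V = 1 (V = 7 - 1*6 = 7 - 6 = 1)
v = 2 (v = (-5 + 6) + 1 = 1 + 1 = 2)
g(I) = 1 - 3/I (g(I) = -3/I + 1 = 1 - 3/I)
h(J, w) = 1/(-1/2 + J) (h(J, w) = 1/(J + (-3 + 2)/2) = 1/(J + (1/2)*(-1)) = 1/(J - 1/2) = 1/(-1/2 + J))
N = 376/17 (N = 2/(-1 + 2*9) + 22 = 2/(-1 + 18) + 22 = 2/17 + 22 = 376/17 ≈ 22.118)
N*105 = (376/17)*105 = 39480/17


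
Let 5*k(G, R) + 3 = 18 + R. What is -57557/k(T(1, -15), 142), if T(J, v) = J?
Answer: -287785/157 ≈ -1833.0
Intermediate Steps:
k(G, R) = 3 + R/5 (k(G, R) = -3/5 + (18 + R)/5 = -3/5 + (18/5 + R/5) = 3 + R/5)
-57557/k(T(1, -15), 142) = -57557/(3 + (1/5)*142) = -57557/(3 + 142/5) = -57557/157/5 = -57557*5/157 = -287785/157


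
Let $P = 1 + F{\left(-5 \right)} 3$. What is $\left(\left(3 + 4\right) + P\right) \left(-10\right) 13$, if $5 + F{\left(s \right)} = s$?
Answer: $2860$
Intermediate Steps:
$F{\left(s \right)} = -5 + s$
$P = -29$ ($P = 1 + \left(-5 - 5\right) 3 = 1 - 30 = -29$)
$\left(\left(3 + 4\right) + P\right) \left(-10\right) 13 = \left(\left(3 + 4\right) - 29\right) \left(-10\right) 13 = \left(7 - 29\right) \left(-10\right) 13 = \left(-22\right) \left(-10\right) 13 = 220 \cdot 13 = 2860$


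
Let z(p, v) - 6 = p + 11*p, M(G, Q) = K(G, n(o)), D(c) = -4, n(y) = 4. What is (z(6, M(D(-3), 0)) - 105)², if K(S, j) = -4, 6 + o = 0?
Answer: 729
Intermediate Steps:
o = -6 (o = -6 + 0 = -6)
M(G, Q) = -4
z(p, v) = 6 + 12*p (z(p, v) = 6 + (p + 11*p) = 6 + 12*p)
(z(6, M(D(-3), 0)) - 105)² = ((6 + 12*6) - 105)² = ((6 + 72) - 105)² = (78 - 105)² = (-27)² = 729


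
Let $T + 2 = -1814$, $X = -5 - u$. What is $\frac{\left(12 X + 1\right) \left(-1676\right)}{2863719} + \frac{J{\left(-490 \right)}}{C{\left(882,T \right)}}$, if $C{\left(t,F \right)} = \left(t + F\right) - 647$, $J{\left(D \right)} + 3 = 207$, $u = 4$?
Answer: $- \frac{5895584}{88775289} \approx -0.06641$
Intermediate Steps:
$J{\left(D \right)} = 204$ ($J{\left(D \right)} = -3 + 207 = 204$)
$X = -9$ ($X = -5 - 4 = -9$)
$T = -1816$ ($T = -2 - 1814 = -1816$)
$C{\left(t,F \right)} = -647 + F + t$ ($C{\left(t,F \right)} = \left(F + t\right) - 647 = -647 + F + t$)
$\frac{\left(12 X + 1\right) \left(-1676\right)}{2863719} + \frac{J{\left(-490 \right)}}{C{\left(882,T \right)}} = \frac{\left(12 \left(-9\right) + 1\right) \left(-1676\right)}{2863719} + \frac{204}{-647 - 1816 + 882} = \left(-108 + 1\right) \left(-1676\right) \frac{1}{2863719} + \frac{204}{-1581} = \left(-107\right) \left(-1676\right) \frac{1}{2863719} + 204 \left(- \frac{1}{1581}\right) = 179332 \cdot \frac{1}{2863719} - \frac{4}{31} = \frac{179332}{2863719} - \frac{4}{31} = - \frac{5895584}{88775289}$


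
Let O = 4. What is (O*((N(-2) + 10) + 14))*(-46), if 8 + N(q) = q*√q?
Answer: -2944 + 368*I*√2 ≈ -2944.0 + 520.43*I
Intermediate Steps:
N(q) = -8 + q^(3/2) (N(q) = -8 + q*√q = -8 + q^(3/2))
(O*((N(-2) + 10) + 14))*(-46) = (4*(((-8 + (-2)^(3/2)) + 10) + 14))*(-46) = (4*(((-8 - 2*I*√2) + 10) + 14))*(-46) = (4*((2 - 2*I*√2) + 14))*(-46) = (4*(16 - 2*I*√2))*(-46) = (64 - 8*I*√2)*(-46) = -2944 + 368*I*√2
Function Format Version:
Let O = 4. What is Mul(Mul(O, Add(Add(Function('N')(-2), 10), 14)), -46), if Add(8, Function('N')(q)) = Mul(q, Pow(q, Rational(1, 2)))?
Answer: Add(-2944, Mul(368, I, Pow(2, Rational(1, 2)))) ≈ Add(-2944.0, Mul(520.43, I))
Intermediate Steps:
Function('N')(q) = Add(-8, Pow(q, Rational(3, 2))) (Function('N')(q) = Add(-8, Mul(q, Pow(q, Rational(1, 2)))) = Add(-8, Pow(q, Rational(3, 2))))
Mul(Mul(O, Add(Add(Function('N')(-2), 10), 14)), -46) = Mul(Mul(4, Add(Add(Add(-8, Pow(-2, Rational(3, 2))), 10), 14)), -46) = Mul(Mul(4, Add(Add(Add(-8, Mul(-2, I, Pow(2, Rational(1, 2)))), 10), 14)), -46) = Mul(Mul(4, Add(Add(2, Mul(-2, I, Pow(2, Rational(1, 2)))), 14)), -46) = Mul(Mul(4, Add(16, Mul(-2, I, Pow(2, Rational(1, 2))))), -46) = Mul(Add(64, Mul(-8, I, Pow(2, Rational(1, 2)))), -46) = Add(-2944, Mul(368, I, Pow(2, Rational(1, 2))))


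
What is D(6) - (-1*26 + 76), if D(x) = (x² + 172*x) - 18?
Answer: 1000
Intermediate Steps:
D(x) = -18 + x² + 172*x
D(6) - (-1*26 + 76) = (-18 + 6² + 172*6) - (-1*26 + 76) = (-18 + 36 + 1032) - (-26 + 76) = 1050 - 1*50 = 1050 - 50 = 1000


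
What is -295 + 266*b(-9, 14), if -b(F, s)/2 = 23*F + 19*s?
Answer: -31683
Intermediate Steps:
b(F, s) = -46*F - 38*s (b(F, s) = -2*(23*F + 19*s) = -2*(19*s + 23*F) = -46*F - 38*s)
-295 + 266*b(-9, 14) = -295 + 266*(-46*(-9) - 38*14) = -295 + 266*(414 - 532) = -295 + 266*(-118) = -295 - 31388 = -31683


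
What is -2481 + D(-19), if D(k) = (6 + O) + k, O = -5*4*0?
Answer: -2494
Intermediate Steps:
O = 0 (O = -20*0 = 0)
D(k) = 6 + k (D(k) = (6 + 0) + k = 6 + k)
-2481 + D(-19) = -2481 + (6 - 19) = -2481 - 13 = -2494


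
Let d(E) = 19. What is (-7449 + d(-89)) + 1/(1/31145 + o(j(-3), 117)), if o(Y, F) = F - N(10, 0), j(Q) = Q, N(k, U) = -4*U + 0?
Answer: -27074636235/3643966 ≈ -7430.0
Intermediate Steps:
N(k, U) = -4*U
o(Y, F) = F (o(Y, F) = F - (-4)*0 = F - 1*0 = F + 0 = F)
(-7449 + d(-89)) + 1/(1/31145 + o(j(-3), 117)) = (-7449 + 19) + 1/(1/31145 + 117) = -7430 + 1/(1/31145 + 117) = -7430 + 1/(3643966/31145) = -7430 + 31145/3643966 = -27074636235/3643966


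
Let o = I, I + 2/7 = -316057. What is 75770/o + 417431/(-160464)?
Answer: -336211087597/118336904688 ≈ -2.8411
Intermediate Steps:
I = -2212401/7 (I = -2/7 - 316057 = -2212401/7 ≈ -3.1606e+5)
o = -2212401/7 ≈ -3.1606e+5
75770/o + 417431/(-160464) = 75770/(-2212401/7) + 417431/(-160464) = 75770*(-7/2212401) + 417431*(-1/160464) = -530390/2212401 - 417431/160464 = -336211087597/118336904688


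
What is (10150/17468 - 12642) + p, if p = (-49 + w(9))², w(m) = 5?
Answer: -93501129/8734 ≈ -10705.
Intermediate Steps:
p = 1936 (p = (-49 + 5)² = (-44)² = 1936)
(10150/17468 - 12642) + p = (10150/17468 - 12642) + 1936 = (10150*(1/17468) - 12642) + 1936 = (5075/8734 - 12642) + 1936 = -110410153/8734 + 1936 = -93501129/8734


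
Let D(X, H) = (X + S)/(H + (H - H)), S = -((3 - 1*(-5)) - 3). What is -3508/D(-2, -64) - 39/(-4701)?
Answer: -351810213/10969 ≈ -32073.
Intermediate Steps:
S = -5 (S = -((3 + 5) - 3) = -(8 - 3) = -1*5 = -5)
D(X, H) = (-5 + X)/H (D(X, H) = (X - 5)/(H + (H - H)) = (-5 + X)/(H + 0) = (-5 + X)/H)
-3508/D(-2, -64) - 39/(-4701) = -3508*(-64/(-5 - 2)) - 39/(-4701) = -3508/((-1/64*(-7))) - 39*(-1/4701) = -3508/7/64 + 13/1567 = -3508*64/7 + 13/1567 = -224512/7 + 13/1567 = -351810213/10969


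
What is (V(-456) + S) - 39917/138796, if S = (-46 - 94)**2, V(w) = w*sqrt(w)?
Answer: 2720361683/138796 - 912*I*sqrt(114) ≈ 19600.0 - 9737.5*I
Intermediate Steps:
V(w) = w**(3/2)
S = 19600 (S = (-140)**2 = 19600)
(V(-456) + S) - 39917/138796 = ((-456)**(3/2) + 19600) - 39917/138796 = (-912*I*sqrt(114) + 19600) - 39917*1/138796 = (19600 - 912*I*sqrt(114)) - 39917/138796 = 2720361683/138796 - 912*I*sqrt(114)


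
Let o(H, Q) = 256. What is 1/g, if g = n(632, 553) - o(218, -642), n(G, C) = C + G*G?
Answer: 1/399721 ≈ 2.5017e-6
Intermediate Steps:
n(G, C) = C + G²
g = 399721 (g = (553 + 632²) - 1*256 = (553 + 399424) - 256 = 399977 - 256 = 399721)
1/g = 1/399721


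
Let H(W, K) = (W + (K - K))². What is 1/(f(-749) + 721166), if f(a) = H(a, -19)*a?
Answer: -1/419468583 ≈ -2.3840e-9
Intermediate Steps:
H(W, K) = W² (H(W, K) = (W + 0)² = W²)
f(a) = a³ (f(a) = a²*a = a³)
1/(f(-749) + 721166) = 1/((-749)³ + 721166) = 1/(-420189749 + 721166) = 1/(-419468583) = -1/419468583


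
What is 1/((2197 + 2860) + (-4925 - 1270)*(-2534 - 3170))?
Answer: 1/35341337 ≈ 2.8295e-8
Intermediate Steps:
1/((2197 + 2860) + (-4925 - 1270)*(-2534 - 3170)) = 1/(5057 - 6195*(-5704)) = 1/(5057 + 35336280) = 1/35341337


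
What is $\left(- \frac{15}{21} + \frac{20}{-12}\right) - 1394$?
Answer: $- \frac{29324}{21} \approx -1396.4$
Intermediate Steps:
$\left(- \frac{15}{21} + \frac{20}{-12}\right) - 1394 = \left(\left(-15\right) \frac{1}{21} + 20 \left(- \frac{1}{12}\right)\right) - 1394 = \left(- \frac{5}{7} - \frac{5}{3}\right) - 1394 = - \frac{50}{21} - 1394 = - \frac{29324}{21}$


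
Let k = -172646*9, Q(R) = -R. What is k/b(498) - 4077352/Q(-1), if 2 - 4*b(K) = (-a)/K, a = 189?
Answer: -2642286536/395 ≈ -6.6893e+6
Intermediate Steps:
b(K) = ½ + 189/(4*K) (b(K) = ½ - (-1*189)/(4*K) = ½ - (-189)/(4*K) = ½ + 189/(4*K))
k = -1553814
k/b(498) - 4077352/Q(-1) = -1553814*1992/(189 + 2*498) - 4077352/((-1*(-1))) = -1553814*1992/(189 + 996) - 4077352/1 = -1553814/((¼)*(1/498)*1185) - 4077352*1 = -1553814/395/664 - 4077352 = -1553814*664/395 - 4077352 = -1031732496/395 - 4077352 = -2642286536/395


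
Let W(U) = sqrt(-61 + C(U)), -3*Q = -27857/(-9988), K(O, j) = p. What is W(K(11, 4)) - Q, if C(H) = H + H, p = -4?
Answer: 27857/29964 + I*sqrt(69) ≈ 0.92968 + 8.3066*I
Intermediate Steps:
K(O, j) = -4
Q = -27857/29964 (Q = -(-27857)/(3*(-9988)) = -(-27857)*(-1)/(3*9988) = -1/3*27857/9988 = -27857/29964 ≈ -0.92968)
C(H) = 2*H
W(U) = sqrt(-61 + 2*U)
W(K(11, 4)) - Q = sqrt(-61 + 2*(-4)) - 1*(-27857/29964) = sqrt(-61 - 8) + 27857/29964 = sqrt(-69) + 27857/29964 = I*sqrt(69) + 27857/29964 = 27857/29964 + I*sqrt(69)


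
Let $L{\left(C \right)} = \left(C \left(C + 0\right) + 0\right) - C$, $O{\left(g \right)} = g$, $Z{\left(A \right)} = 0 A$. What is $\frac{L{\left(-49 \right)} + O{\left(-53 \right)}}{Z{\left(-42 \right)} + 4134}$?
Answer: $\frac{799}{1378} \approx 0.57983$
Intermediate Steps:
$Z{\left(A \right)} = 0$
$L{\left(C \right)} = C^{2} - C$ ($L{\left(C \right)} = \left(C C + 0\right) - C = \left(C^{2} + 0\right) - C = C^{2} - C$)
$\frac{L{\left(-49 \right)} + O{\left(-53 \right)}}{Z{\left(-42 \right)} + 4134} = \frac{- 49 \left(-1 - 49\right) - 53}{0 + 4134} = \frac{\left(-49\right) \left(-50\right) - 53}{4134} = \left(2450 - 53\right) \frac{1}{4134} = 2397 \cdot \frac{1}{4134} = \frac{799}{1378}$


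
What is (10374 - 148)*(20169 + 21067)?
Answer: 421679336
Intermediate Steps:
(10374 - 148)*(20169 + 21067) = 10226*41236 = 421679336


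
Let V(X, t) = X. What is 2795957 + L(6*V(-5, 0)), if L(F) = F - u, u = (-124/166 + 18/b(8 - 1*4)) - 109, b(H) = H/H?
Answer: 232069556/83 ≈ 2.7960e+6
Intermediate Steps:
b(H) = 1
u = -7615/83 (u = (-124/166 + 18/1) - 109 = (-124*1/166 + 18*1) - 109 = (-62/83 + 18) - 109 = 1432/83 - 109 = -7615/83 ≈ -91.747)
L(F) = 7615/83 + F (L(F) = F - 1*(-7615/83) = F + 7615/83 = 7615/83 + F)
2795957 + L(6*V(-5, 0)) = 2795957 + (7615/83 + 6*(-5)) = 2795957 + (7615/83 - 30) = 2795957 + 5125/83 = 232069556/83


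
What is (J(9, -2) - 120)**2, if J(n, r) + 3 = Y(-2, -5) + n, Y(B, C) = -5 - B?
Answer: 13689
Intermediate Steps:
J(n, r) = -6 + n (J(n, r) = -3 + ((-5 - 1*(-2)) + n) = -3 + ((-5 + 2) + n) = -3 + (-3 + n) = -6 + n)
(J(9, -2) - 120)**2 = ((-6 + 9) - 120)**2 = (3 - 120)**2 = (-117)**2 = 13689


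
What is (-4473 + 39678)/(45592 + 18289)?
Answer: 35205/63881 ≈ 0.55110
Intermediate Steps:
(-4473 + 39678)/(45592 + 18289) = 35205/63881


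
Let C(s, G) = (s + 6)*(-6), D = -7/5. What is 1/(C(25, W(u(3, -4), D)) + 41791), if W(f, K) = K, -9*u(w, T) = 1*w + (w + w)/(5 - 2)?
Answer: 1/41605 ≈ 2.4036e-5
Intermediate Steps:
D = -7/5 (D = -7*⅕ = -7/5 ≈ -1.4000)
u(w, T) = -5*w/27 (u(w, T) = -(1*w + (w + w)/(5 - 2))/9 = -(w + (2*w)/3)/9 = -(w + (2*w)*(⅓))/9 = -(w + 2*w/3)/9 = -5*w/27)
C(s, G) = -36 - 6*s (C(s, G) = (6 + s)*(-6) = -36 - 6*s)
1/(C(25, W(u(3, -4), D)) + 41791) = 1/((-36 - 6*25) + 41791) = 1/((-36 - 150) + 41791) = 1/(-186 + 41791) = 1/41605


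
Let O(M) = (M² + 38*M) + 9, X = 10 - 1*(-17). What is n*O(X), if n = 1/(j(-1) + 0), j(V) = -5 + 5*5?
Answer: 441/5 ≈ 88.200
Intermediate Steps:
X = 27 (X = 10 + 17 = 27)
j(V) = 20 (j(V) = -5 + 25 = 20)
O(M) = 9 + M² + 38*M
n = 1/20 (n = 1/(20 + 0) = 1/20 ≈ 0.050000)
n*O(X) = (9 + 27² + 38*27)/20 = (9 + 729 + 1026)/20 = (1/20)*1764 = 441/5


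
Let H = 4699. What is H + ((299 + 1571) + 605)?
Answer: 7174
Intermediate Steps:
H + ((299 + 1571) + 605) = 4699 + ((299 + 1571) + 605) = 4699 + (1870 + 605) = 4699 + 2475 = 7174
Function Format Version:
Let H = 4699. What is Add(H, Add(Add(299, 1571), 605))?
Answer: 7174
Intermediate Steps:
Add(H, Add(Add(299, 1571), 605)) = Add(4699, Add(Add(299, 1571), 605)) = Add(4699, Add(1870, 605)) = Add(4699, 2475) = 7174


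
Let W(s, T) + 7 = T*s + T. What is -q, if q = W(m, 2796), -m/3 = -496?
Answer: -4163237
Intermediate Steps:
m = 1488 (m = -3*(-496) = 1488)
W(s, T) = -7 + T + T*s (W(s, T) = -7 + (T*s + T) = -7 + (T + T*s) = -7 + T + T*s)
q = 4163237 (q = -7 + 2796 + 2796*1488 = -7 + 2796 + 4160448 = 4163237)
-q = -1*4163237 = -4163237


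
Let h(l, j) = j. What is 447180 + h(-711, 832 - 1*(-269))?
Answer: 448281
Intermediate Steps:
447180 + h(-711, 832 - 1*(-269)) = 447180 + (832 - 1*(-269)) = 447180 + (832 + 269) = 447180 + 1101 = 448281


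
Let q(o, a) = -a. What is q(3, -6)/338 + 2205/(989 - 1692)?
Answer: -370536/118807 ≈ -3.1188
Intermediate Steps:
q(3, -6)/338 + 2205/(989 - 1692) = -1*(-6)/338 + 2205/(989 - 1692) = 6*(1/338) + 2205/(-703) = 3/169 + 2205*(-1/703) = 3/169 - 2205/703 = -370536/118807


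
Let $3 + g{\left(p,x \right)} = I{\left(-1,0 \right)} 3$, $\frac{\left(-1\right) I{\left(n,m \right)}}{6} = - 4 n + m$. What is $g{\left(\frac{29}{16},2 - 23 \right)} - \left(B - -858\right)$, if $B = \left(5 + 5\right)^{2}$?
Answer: $-1033$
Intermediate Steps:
$B = 100$ ($B = 10^{2} = 100$)
$I{\left(n,m \right)} = - 6 m + 24 n$ ($I{\left(n,m \right)} = - 6 \left(- 4 n + m\right) = - 6 \left(m - 4 n\right) = - 6 m + 24 n$)
$g{\left(p,x \right)} = -75$ ($g{\left(p,x \right)} = -3 + \left(\left(-6\right) 0 + 24 \left(-1\right)\right) 3 = -3 + \left(0 - 24\right) 3 = -3 - 72 = -75$)
$g{\left(\frac{29}{16},2 - 23 \right)} - \left(B - -858\right) = -75 - \left(100 - -858\right) = -75 - \left(100 + 858\right) = -75 - 958 = -1033$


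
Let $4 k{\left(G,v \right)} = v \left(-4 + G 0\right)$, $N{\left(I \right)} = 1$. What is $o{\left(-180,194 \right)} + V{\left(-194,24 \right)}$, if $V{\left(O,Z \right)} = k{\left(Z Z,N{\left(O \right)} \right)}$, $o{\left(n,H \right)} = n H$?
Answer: $-34921$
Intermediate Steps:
$k{\left(G,v \right)} = - v$ ($k{\left(G,v \right)} = \frac{v \left(-4 + G 0\right)}{4} = \frac{v \left(-4 + 0\right)}{4} = \frac{v \left(-4\right)}{4} = \frac{\left(-4\right) v}{4} = - v$)
$o{\left(n,H \right)} = H n$
$V{\left(O,Z \right)} = -1$ ($V{\left(O,Z \right)} = \left(-1\right) 1 = -1$)
$o{\left(-180,194 \right)} + V{\left(-194,24 \right)} = 194 \left(-180\right) - 1 = -34920 - 1 = -34921$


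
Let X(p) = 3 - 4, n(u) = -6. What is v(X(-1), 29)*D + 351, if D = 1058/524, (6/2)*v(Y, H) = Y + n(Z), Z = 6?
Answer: 272183/786 ≈ 346.29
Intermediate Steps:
X(p) = -1
v(Y, H) = -2 + Y/3 (v(Y, H) = (Y - 6)/3 = (-6 + Y)/3 = -2 + Y/3)
D = 529/262 (D = 1058*(1/524) = 529/262 ≈ 2.0191)
v(X(-1), 29)*D + 351 = (-2 + (1/3)*(-1))*(529/262) + 351 = (-2 - 1/3)*(529/262) + 351 = -7/3*529/262 + 351 = -3703/786 + 351 = 272183/786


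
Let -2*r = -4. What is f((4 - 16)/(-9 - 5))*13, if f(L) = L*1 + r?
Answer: 260/7 ≈ 37.143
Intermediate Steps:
r = 2 (r = -½*(-4) = 2)
f(L) = 2 + L (f(L) = L*1 + 2 = L + 2 = 2 + L)
f((4 - 16)/(-9 - 5))*13 = (2 + (4 - 16)/(-9 - 5))*13 = (2 - 12/(-14))*13 = (2 - 12*(-1/14))*13 = (2 + 6/7)*13 = (20/7)*13 = 260/7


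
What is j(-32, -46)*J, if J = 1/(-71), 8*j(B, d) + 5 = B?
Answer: 37/568 ≈ 0.065141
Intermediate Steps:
j(B, d) = -5/8 + B/8
J = -1/71 ≈ -0.014085
j(-32, -46)*J = (-5/8 + (⅛)*(-32))*(-1/71) = (-5/8 - 4)*(-1/71) = -37/8*(-1/71) = 37/568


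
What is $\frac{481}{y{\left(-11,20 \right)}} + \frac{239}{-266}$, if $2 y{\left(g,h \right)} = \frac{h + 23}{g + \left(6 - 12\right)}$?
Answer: $- \frac{4360441}{11438} \approx -381.22$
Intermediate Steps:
$y{\left(g,h \right)} = \frac{23 + h}{2 \left(-6 + g\right)}$ ($y{\left(g,h \right)} = \frac{\left(h + 23\right) \frac{1}{g + \left(6 - 12\right)}}{2} = \frac{\left(23 + h\right) \frac{1}{g + \left(6 - 12\right)}}{2} = \frac{\left(23 + h\right) \frac{1}{g - 6}}{2} = \frac{\left(23 + h\right) \frac{1}{-6 + g}}{2} = \frac{\frac{1}{-6 + g} \left(23 + h\right)}{2} = \frac{23 + h}{2 \left(-6 + g\right)}$)
$\frac{481}{y{\left(-11,20 \right)}} + \frac{239}{-266} = \frac{481}{\frac{1}{2} \frac{1}{-6 - 11} \left(23 + 20\right)} + \frac{239}{-266} = \frac{481}{\frac{1}{2} \frac{1}{-17} \cdot 43} + 239 \left(- \frac{1}{266}\right) = \frac{481}{\frac{1}{2} \left(- \frac{1}{17}\right) 43} - \frac{239}{266} = \frac{481}{- \frac{43}{34}} - \frac{239}{266} = 481 \left(- \frac{34}{43}\right) - \frac{239}{266} = - \frac{16354}{43} - \frac{239}{266} = - \frac{4360441}{11438}$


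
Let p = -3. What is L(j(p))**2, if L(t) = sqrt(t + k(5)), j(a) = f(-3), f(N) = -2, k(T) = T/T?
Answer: -1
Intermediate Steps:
k(T) = 1
j(a) = -2
L(t) = sqrt(1 + t) (L(t) = sqrt(t + 1) = sqrt(1 + t))
L(j(p))**2 = (sqrt(1 - 2))**2 = (sqrt(-1))**2 = I**2 = -1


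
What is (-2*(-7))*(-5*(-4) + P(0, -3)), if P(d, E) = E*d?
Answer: 280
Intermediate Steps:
(-2*(-7))*(-5*(-4) + P(0, -3)) = (-2*(-7))*(-5*(-4) - 3*0) = 14*(20 + 0) = 14*20 = 280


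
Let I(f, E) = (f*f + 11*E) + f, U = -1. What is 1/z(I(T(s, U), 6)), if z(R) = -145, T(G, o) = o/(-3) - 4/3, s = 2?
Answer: -1/145 ≈ -0.0068966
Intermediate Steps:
T(G, o) = -4/3 - o/3 (T(G, o) = o*(-1/3) - 4*1/3 = -o/3 - 4/3 = -4/3 - o/3)
I(f, E) = f + f**2 + 11*E (I(f, E) = (f**2 + 11*E) + f = f + f**2 + 11*E)
1/z(I(T(s, U), 6)) = 1/(-145) = -1/145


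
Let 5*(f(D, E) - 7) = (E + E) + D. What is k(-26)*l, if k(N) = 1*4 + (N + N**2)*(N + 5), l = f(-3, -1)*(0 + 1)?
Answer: -81876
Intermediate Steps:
f(D, E) = 7 + D/5 + 2*E/5 (f(D, E) = 7 + ((E + E) + D)/5 = 7 + (2*E + D)/5 = 7 + (D + 2*E)/5 = 7 + (D/5 + 2*E/5) = 7 + D/5 + 2*E/5)
l = 6 (l = (7 + (1/5)*(-3) + (2/5)*(-1))*(0 + 1) = (7 - 3/5 - 2/5)*1 = 6*1 = 6)
k(N) = 4 + (5 + N)*(N + N**2) (k(N) = 4 + (N + N**2)*(5 + N) = 4 + (5 + N)*(N + N**2))
k(-26)*l = (4 + (-26)**3 + 5*(-26) + 6*(-26)**2)*6 = (4 - 17576 - 130 + 6*676)*6 = (4 - 17576 - 130 + 4056)*6 = -13646*6 = -81876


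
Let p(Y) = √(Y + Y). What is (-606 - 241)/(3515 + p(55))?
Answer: -595441/2471023 + 847*√110/12355115 ≈ -0.24025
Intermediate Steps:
p(Y) = √2*√Y (p(Y) = √(2*Y) = √2*√Y)
(-606 - 241)/(3515 + p(55)) = (-606 - 241)/(3515 + √2*√55) = -847/(3515 + √110)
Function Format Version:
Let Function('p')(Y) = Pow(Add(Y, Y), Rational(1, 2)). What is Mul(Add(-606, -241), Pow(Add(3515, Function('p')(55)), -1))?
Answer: Add(Rational(-595441, 2471023), Mul(Rational(847, 12355115), Pow(110, Rational(1, 2)))) ≈ -0.24025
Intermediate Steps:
Function('p')(Y) = Mul(Pow(2, Rational(1, 2)), Pow(Y, Rational(1, 2))) (Function('p')(Y) = Pow(Mul(2, Y), Rational(1, 2)) = Mul(Pow(2, Rational(1, 2)), Pow(Y, Rational(1, 2))))
Mul(Add(-606, -241), Pow(Add(3515, Function('p')(55)), -1)) = Mul(Add(-606, -241), Pow(Add(3515, Mul(Pow(2, Rational(1, 2)), Pow(55, Rational(1, 2)))), -1)) = Mul(-847, Pow(Add(3515, Pow(110, Rational(1, 2))), -1))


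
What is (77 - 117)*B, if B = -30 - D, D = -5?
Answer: 1000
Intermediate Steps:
B = -25 (B = -30 - 1*(-5) = -30 + 5 = -25)
(77 - 117)*B = (77 - 117)*(-25) = -40*(-25) = 1000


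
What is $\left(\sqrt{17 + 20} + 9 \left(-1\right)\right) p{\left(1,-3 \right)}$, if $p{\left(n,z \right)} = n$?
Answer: $-9 + \sqrt{37} \approx -2.9172$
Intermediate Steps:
$\left(\sqrt{17 + 20} + 9 \left(-1\right)\right) p{\left(1,-3 \right)} = \left(\sqrt{17 + 20} + 9 \left(-1\right)\right) 1 = \left(\sqrt{37} - 9\right) 1 = \left(-9 + \sqrt{37}\right) 1 = -9 + \sqrt{37}$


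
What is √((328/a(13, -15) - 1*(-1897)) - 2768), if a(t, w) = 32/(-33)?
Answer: I*√4837/2 ≈ 34.774*I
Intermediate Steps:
a(t, w) = -32/33 (a(t, w) = 32*(-1/33) = -32/33)
√((328/a(13, -15) - 1*(-1897)) - 2768) = √((328/(-32/33) - 1*(-1897)) - 2768) = √((328*(-33/32) + 1897) - 2768) = √((-1353/4 + 1897) - 2768) = √(6235/4 - 2768) = √(-4837/4) = I*√4837/2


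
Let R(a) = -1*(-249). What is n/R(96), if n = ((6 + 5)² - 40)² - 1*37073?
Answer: -30512/249 ≈ -122.54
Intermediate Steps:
R(a) = 249
n = -30512 (n = (11² - 40)² - 37073 = (121 - 40)² - 37073 = 81² - 37073 = 6561 - 37073 = -30512)
n/R(96) = -30512/249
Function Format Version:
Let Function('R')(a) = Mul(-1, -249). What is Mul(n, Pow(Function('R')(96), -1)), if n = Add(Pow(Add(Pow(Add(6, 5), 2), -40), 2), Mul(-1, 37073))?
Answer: Rational(-30512, 249) ≈ -122.54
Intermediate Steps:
Function('R')(a) = 249
n = -30512 (n = Add(Pow(Add(Pow(11, 2), -40), 2), -37073) = Add(Pow(Add(121, -40), 2), -37073) = Add(Pow(81, 2), -37073) = Add(6561, -37073) = -30512)
Mul(n, Pow(Function('R')(96), -1)) = Mul(-30512, Pow(249, -1)) = Mul(-30512, Rational(1, 249)) = Rational(-30512, 249)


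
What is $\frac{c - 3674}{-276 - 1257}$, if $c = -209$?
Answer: $\frac{3883}{1533} \approx 2.5329$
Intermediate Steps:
$\frac{c - 3674}{-276 - 1257} = \frac{-209 - 3674}{-276 - 1257} = - \frac{3883}{-1533} = \left(-3883\right) \left(- \frac{1}{1533}\right) = \frac{3883}{1533}$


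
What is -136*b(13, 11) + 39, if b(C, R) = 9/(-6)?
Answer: 243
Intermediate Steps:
b(C, R) = -3/2 (b(C, R) = 9*(-⅙) = -3/2)
-136*b(13, 11) + 39 = -136*(-3/2) + 39 = 204 + 39 = 243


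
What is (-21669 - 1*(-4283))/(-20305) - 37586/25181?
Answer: -325386864/511300205 ≈ -0.63639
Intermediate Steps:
(-21669 - 1*(-4283))/(-20305) - 37586/25181 = (-21669 + 4283)*(-1/20305) - 37586*1/25181 = -17386*(-1/20305) - 37586/25181 = 17386/20305 - 37586/25181 = -325386864/511300205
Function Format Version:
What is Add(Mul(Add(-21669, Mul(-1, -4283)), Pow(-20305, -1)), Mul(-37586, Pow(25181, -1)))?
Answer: Rational(-325386864, 511300205) ≈ -0.63639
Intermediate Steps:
Add(Mul(Add(-21669, Mul(-1, -4283)), Pow(-20305, -1)), Mul(-37586, Pow(25181, -1))) = Add(Mul(Add(-21669, 4283), Rational(-1, 20305)), Mul(-37586, Rational(1, 25181))) = Add(Mul(-17386, Rational(-1, 20305)), Rational(-37586, 25181)) = Add(Rational(17386, 20305), Rational(-37586, 25181)) = Rational(-325386864, 511300205)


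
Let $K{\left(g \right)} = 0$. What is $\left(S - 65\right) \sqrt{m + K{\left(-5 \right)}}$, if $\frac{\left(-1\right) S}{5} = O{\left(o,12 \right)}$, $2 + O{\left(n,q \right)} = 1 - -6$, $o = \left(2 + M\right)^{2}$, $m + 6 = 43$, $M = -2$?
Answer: $- 90 \sqrt{37} \approx -547.45$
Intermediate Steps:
$m = 37$ ($m = -6 + 43 = 37$)
$o = 0$ ($o = \left(2 - 2\right)^{2} = 0^{2} = 0$)
$O{\left(n,q \right)} = 5$ ($O{\left(n,q \right)} = -2 + \left(1 - -6\right) = -2 + \left(1 + 6\right) = -2 + 7 = 5$)
$S = -25$ ($S = \left(-5\right) 5 = -25$)
$\left(S - 65\right) \sqrt{m + K{\left(-5 \right)}} = \left(-25 - 65\right) \sqrt{37 + 0} = - 90 \sqrt{37}$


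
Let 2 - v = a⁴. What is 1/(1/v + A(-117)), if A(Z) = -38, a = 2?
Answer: -14/533 ≈ -0.026266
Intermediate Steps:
v = -14 (v = 2 - 1*2⁴ = 2 - 1*16 = 2 - 16 = -14)
1/(1/v + A(-117)) = 1/(1/(-14) - 38) = 1/(-1/14 - 38) = 1/(-533/14) = -14/533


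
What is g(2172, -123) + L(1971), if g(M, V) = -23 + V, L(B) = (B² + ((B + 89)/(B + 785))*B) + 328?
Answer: 2677795912/689 ≈ 3.8865e+6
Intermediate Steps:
L(B) = 328 + B² + B*(89 + B)/(785 + B) (L(B) = (B² + ((89 + B)/(785 + B))*B) + 328 = (B² + B*(89 + B)/(785 + B)) + 328 = 328 + B² + B*(89 + B)/(785 + B))
g(2172, -123) + L(1971) = (-23 - 123) + (257480 + 1971³ + 417*1971 + 786*1971²)/(785 + 1971) = -146 + (257480 + 7657021611 + 821907 + 786*3884841)/2756 = -146 + (257480 + 7657021611 + 821907 + 3053485026)/2756 = -146 + (1/2756)*10711586024 = -146 + 2677896506/689 = 2677795912/689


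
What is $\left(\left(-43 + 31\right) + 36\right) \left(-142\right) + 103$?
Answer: $-3305$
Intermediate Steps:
$\left(\left(-43 + 31\right) + 36\right) \left(-142\right) + 103 = \left(-12 + 36\right) \left(-142\right) + 103 = 24 \left(-142\right) + 103 = -3408 + 103 = -3305$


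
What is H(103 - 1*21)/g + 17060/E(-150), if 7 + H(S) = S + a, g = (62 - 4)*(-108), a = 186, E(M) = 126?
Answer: 68219/504 ≈ 135.36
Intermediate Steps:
g = -6264 (g = 58*(-108) = -6264)
H(S) = 179 + S (H(S) = -7 + (S + 186) = -7 + (186 + S) = 179 + S)
H(103 - 1*21)/g + 17060/E(-150) = (179 + (103 - 1*21))/(-6264) + 17060/126 = (179 + (103 - 21))*(-1/6264) + 17060*(1/126) = (179 + 82)*(-1/6264) + 8530/63 = 261*(-1/6264) + 8530/63 = -1/24 + 8530/63 = 68219/504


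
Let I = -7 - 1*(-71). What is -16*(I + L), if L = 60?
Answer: -1984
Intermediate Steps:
I = 64 (I = -7 + 71 = 64)
-16*(I + L) = -16*(64 + 60) = -16*124 = -1984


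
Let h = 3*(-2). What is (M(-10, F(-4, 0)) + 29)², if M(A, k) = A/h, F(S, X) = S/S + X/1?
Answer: 8464/9 ≈ 940.44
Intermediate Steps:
h = -6
F(S, X) = 1 + X (F(S, X) = 1 + X*1 = 1 + X)
M(A, k) = -A/6 (M(A, k) = A/(-6) = A*(-⅙) = -A/6)
(M(-10, F(-4, 0)) + 29)² = (-⅙*(-10) + 29)² = (5/3 + 29)² = (92/3)² = 8464/9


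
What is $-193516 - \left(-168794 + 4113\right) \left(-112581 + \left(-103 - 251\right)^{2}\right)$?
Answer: $2097019019$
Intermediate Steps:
$-193516 - \left(-168794 + 4113\right) \left(-112581 + \left(-103 - 251\right)^{2}\right) = -193516 - - 164681 \left(-112581 + \left(-354\right)^{2}\right) = -193516 - - 164681 \left(-112581 + 125316\right) = -193516 - \left(-164681\right) 12735 = -193516 - -2097212535 = -193516 + 2097212535 = 2097019019$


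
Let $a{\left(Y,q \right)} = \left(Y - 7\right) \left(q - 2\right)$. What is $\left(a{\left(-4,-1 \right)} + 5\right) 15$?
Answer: $570$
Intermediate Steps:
$a{\left(Y,q \right)} = \left(-7 + Y\right) \left(-2 + q\right)$
$\left(a{\left(-4,-1 \right)} + 5\right) 15 = \left(\left(14 - -7 - -8 - -4\right) + 5\right) 15 = \left(\left(14 + 7 + 8 + 4\right) + 5\right) 15 = \left(33 + 5\right) 15 = 38 \cdot 15 = 570$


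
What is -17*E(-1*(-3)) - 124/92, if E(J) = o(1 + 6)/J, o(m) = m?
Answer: -2830/69 ≈ -41.014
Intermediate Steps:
E(J) = 7/J (E(J) = (1 + 6)/J = 7/J)
-17*E(-1*(-3)) - 124/92 = -119/((-1*(-3))) - 124/92 = -119/3 - 124*1/92 = -119/3 - 31/23 = -2830/69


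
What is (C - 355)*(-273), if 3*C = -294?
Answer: 123669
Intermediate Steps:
C = -98 (C = (⅓)*(-294) = -98)
(C - 355)*(-273) = (-98 - 355)*(-273) = -453*(-273) = 123669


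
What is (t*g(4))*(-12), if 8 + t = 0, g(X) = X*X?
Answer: 1536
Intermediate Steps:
g(X) = X**2
t = -8 (t = -8 + 0 = -8)
(t*g(4))*(-12) = -8*4**2*(-12) = -8*16*(-12) = -128*(-12) = 1536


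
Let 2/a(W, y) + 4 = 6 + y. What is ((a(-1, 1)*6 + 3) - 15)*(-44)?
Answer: 352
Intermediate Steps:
a(W, y) = 2/(2 + y) (a(W, y) = 2/(-4 + (6 + y)) = 2/(2 + y))
((a(-1, 1)*6 + 3) - 15)*(-44) = (((2/(2 + 1))*6 + 3) - 15)*(-44) = (((2/3)*6 + 3) - 15)*(-44) = (((2*(⅓))*6 + 3) - 15)*(-44) = (((⅔)*6 + 3) - 15)*(-44) = ((4 + 3) - 15)*(-44) = (7 - 15)*(-44) = -8*(-44) = 352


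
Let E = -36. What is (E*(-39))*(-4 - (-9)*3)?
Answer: 32292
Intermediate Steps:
(E*(-39))*(-4 - (-9)*3) = (-36*(-39))*(-4 - (-9)*3) = 1404*(-4 - 3*(-9)) = 1404*(-4 + 27) = 1404*23 = 32292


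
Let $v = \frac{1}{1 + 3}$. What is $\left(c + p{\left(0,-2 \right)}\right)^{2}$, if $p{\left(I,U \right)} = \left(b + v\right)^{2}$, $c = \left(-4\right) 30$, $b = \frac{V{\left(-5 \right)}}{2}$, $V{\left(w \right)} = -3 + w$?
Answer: $\frac{2873025}{256} \approx 11223.0$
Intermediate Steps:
$b = -4$ ($b = \frac{-3 - 5}{2} = \left(-8\right) \frac{1}{2} = -4$)
$c = -120$
$v = \frac{1}{4} \approx 0.25$
$p{\left(I,U \right)} = \frac{225}{16}$ ($p{\left(I,U \right)} = \left(-4 + \frac{1}{4}\right)^{2} = \left(- \frac{15}{4}\right)^{2} = \frac{225}{16}$)
$\left(c + p{\left(0,-2 \right)}\right)^{2} = \left(-120 + \frac{225}{16}\right)^{2} = \left(- \frac{1695}{16}\right)^{2} = \frac{2873025}{256}$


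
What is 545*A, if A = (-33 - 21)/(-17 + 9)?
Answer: 14715/4 ≈ 3678.8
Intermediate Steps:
A = 27/4 (A = -54/(-8) = -54*(-⅛) = 27/4 ≈ 6.7500)
545*A = 545*(27/4) = 14715/4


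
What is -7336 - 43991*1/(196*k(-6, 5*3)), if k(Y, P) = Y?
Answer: -8583145/1176 ≈ -7298.6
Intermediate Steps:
-7336 - 43991*1/(196*k(-6, 5*3)) = -7336 - 43991/((7*28)*(-6)) = -7336 - 43991/(196*(-6)) = -7336 - 43991/(-1176) = -7336 - 43991*(-1/1176) = -7336 + 43991/1176 = -8583145/1176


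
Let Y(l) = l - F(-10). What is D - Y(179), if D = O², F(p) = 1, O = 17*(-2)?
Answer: 978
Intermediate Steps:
O = -34
Y(l) = -1 + l (Y(l) = l - 1*1 = l - 1 = -1 + l)
D = 1156 (D = (-34)² = 1156)
D - Y(179) = 1156 - (-1 + 179) = 1156 - 1*178 = 1156 - 178 = 978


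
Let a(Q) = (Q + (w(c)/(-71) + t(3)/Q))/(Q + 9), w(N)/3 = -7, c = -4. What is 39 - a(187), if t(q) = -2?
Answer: 24750701/650573 ≈ 38.044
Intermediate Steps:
w(N) = -21 (w(N) = 3*(-7) = -21)
a(Q) = (21/71 + Q - 2/Q)/(9 + Q) (a(Q) = (Q + (-21/(-71) - 2/Q))/(Q + 9) = (Q + (-21*(-1/71) - 2/Q))/(9 + Q) = (Q + (21/71 - 2/Q))/(9 + Q) = (21/71 + Q - 2/Q)/(9 + Q))
39 - a(187) = 39 - (-2 + 187**2 + (21/71)*187)/(187*(9 + 187)) = 39 - (-2 + 34969 + 3927/71)/(187*196) = 39 - 2486584/(187*196*71) = 39 - 1*621646/650573 = 39 - 621646/650573 = 24750701/650573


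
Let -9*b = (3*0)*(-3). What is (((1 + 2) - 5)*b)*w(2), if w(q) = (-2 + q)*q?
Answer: 0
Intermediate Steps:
w(q) = q*(-2 + q)
b = 0 (b = -3*0*(-3)/9 = -0*(-3) = -⅑*0 = 0)
(((1 + 2) - 5)*b)*w(2) = (((1 + 2) - 5)*0)*(2*(-2 + 2)) = ((3 - 5)*0)*(2*0) = -2*0*0 = 0*0 = 0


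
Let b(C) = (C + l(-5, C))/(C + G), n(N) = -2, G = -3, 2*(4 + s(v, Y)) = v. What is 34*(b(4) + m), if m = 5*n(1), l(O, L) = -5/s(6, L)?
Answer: -34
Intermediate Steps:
s(v, Y) = -4 + v/2
l(O, L) = 5 (l(O, L) = -5/(-4 + (1/2)*6) = -5/(-4 + 3) = -5/(-1) = -5*(-1) = 5)
m = -10 (m = 5*(-2) = -10)
b(C) = (5 + C)/(-3 + C) (b(C) = (C + 5)/(C - 3) = (5 + C)/(-3 + C))
34*(b(4) + m) = 34*((5 + 4)/(-3 + 4) - 10) = 34*(9/1 - 10) = 34*(1*9 - 10) = 34*(9 - 10) = 34*(-1) = -34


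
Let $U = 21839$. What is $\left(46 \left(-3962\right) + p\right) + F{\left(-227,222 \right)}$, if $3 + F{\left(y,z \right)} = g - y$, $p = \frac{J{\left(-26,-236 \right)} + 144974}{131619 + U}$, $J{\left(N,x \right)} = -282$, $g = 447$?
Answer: $- \frac{13932456203}{76729} \approx -1.8158 \cdot 10^{5}$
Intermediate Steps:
$p = \frac{72346}{76729}$ ($p = \frac{-282 + 144974}{131619 + 21839} = \frac{144692}{153458} = 144692 \cdot \frac{1}{153458} = \frac{72346}{76729} \approx 0.94288$)
$F{\left(y,z \right)} = 444 - y$ ($F{\left(y,z \right)} = -3 - \left(-447 + y\right) = 444 - y$)
$\left(46 \left(-3962\right) + p\right) + F{\left(-227,222 \right)} = \left(46 \left(-3962\right) + \frac{72346}{76729}\right) + \left(444 - -227\right) = \left(-182252 + \frac{72346}{76729}\right) + \left(444 + 227\right) = - \frac{13983941362}{76729} + 671 = - \frac{13932456203}{76729}$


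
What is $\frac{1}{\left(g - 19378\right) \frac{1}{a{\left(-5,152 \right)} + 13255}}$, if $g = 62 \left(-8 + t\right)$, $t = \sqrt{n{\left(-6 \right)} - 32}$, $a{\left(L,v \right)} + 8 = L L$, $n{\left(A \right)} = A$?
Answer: $- \frac{1156876}{1732991} - \frac{68572 i \sqrt{38}}{32926829} \approx -0.66756 - 0.012838 i$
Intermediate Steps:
$a{\left(L,v \right)} = -8 + L^{2}$ ($a{\left(L,v \right)} = -8 + L L = -8 + L^{2}$)
$t = i \sqrt{38}$ ($t = \sqrt{-6 - 32} = \sqrt{-38} = i \sqrt{38} \approx 6.1644 i$)
$g = -496 + 62 i \sqrt{38}$ ($g = 62 \left(-8 + i \sqrt{38}\right) = -496 + 62 i \sqrt{38} \approx -496.0 + 382.19 i$)
$\frac{1}{\left(g - 19378\right) \frac{1}{a{\left(-5,152 \right)} + 13255}} = \frac{1}{\left(\left(-496 + 62 i \sqrt{38}\right) - 19378\right) \frac{1}{\left(-8 + \left(-5\right)^{2}\right) + 13255}} = \frac{1}{\left(-19874 + 62 i \sqrt{38}\right) \frac{1}{\left(-8 + 25\right) + 13255}} = \frac{1}{\left(-19874 + 62 i \sqrt{38}\right) \frac{1}{17 + 13255}} = \frac{1}{\left(-19874 + 62 i \sqrt{38}\right) \frac{1}{13272}} = \frac{1}{- \frac{9937}{6636} + \frac{31 i \sqrt{38}}{6636}}$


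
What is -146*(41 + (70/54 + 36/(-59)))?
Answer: -9695276/1593 ≈ -6086.2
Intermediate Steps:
-146*(41 + (70/54 + 36/(-59))) = -146*(41 + (70*(1/54) + 36*(-1/59))) = -146*(41 + (35/27 - 36/59)) = -146*(41 + 1093/1593) = -146*66406/1593 = -9695276/1593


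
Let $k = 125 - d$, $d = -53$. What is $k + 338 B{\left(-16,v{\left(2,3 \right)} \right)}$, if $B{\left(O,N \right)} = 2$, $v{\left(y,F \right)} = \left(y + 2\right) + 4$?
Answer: $854$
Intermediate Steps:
$v{\left(y,F \right)} = 6 + y$ ($v{\left(y,F \right)} = \left(2 + y\right) + 4 = 6 + y$)
$k = 178$ ($k = 125 - -53 = 125 + 53 = 178$)
$k + 338 B{\left(-16,v{\left(2,3 \right)} \right)} = 178 + 338 \cdot 2 = 178 + 676 = 854$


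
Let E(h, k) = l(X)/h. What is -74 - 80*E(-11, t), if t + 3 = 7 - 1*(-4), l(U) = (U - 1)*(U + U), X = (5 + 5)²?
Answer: 143926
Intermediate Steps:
X = 100 (X = 10² = 100)
l(U) = 2*U*(-1 + U) (l(U) = (-1 + U)*(2*U) = 2*U*(-1 + U))
t = 8 (t = -3 + (7 - 1*(-4)) = -3 + (7 + 4) = -3 + 11 = 8)
E(h, k) = 19800/h (E(h, k) = (2*100*(-1 + 100))/h = (2*100*99)/h = 19800/h)
-74 - 80*E(-11, t) = -74 - 1584000/(-11) = -74 - 1584000*(-1)/11 = -74 - 80*(-1800) = -74 + 144000 = 143926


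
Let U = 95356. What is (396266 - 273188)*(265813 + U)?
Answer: 44451958182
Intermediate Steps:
(396266 - 273188)*(265813 + U) = (396266 - 273188)*(265813 + 95356) = 123078*361169 = 44451958182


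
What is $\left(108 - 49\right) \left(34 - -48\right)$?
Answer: $4838$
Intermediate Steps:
$\left(108 - 49\right) \left(34 - -48\right) = 59 \left(34 + 48\right) = 59 \cdot 82 = 4838$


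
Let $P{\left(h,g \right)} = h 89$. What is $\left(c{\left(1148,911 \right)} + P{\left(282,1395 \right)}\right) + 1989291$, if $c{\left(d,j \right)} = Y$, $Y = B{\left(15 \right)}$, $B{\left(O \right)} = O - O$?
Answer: $2014389$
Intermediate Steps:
$B{\left(O \right)} = 0$
$Y = 0$
$c{\left(d,j \right)} = 0$
$P{\left(h,g \right)} = 89 h$
$\left(c{\left(1148,911 \right)} + P{\left(282,1395 \right)}\right) + 1989291 = \left(0 + 89 \cdot 282\right) + 1989291 = \left(0 + 25098\right) + 1989291 = 25098 + 1989291 = 2014389$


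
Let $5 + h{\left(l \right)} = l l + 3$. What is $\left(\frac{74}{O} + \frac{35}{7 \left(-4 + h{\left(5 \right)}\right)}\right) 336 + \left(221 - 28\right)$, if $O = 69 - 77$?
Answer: $- \frac{53705}{19} \approx -2826.6$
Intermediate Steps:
$h{\left(l \right)} = -2 + l^{2}$ ($h{\left(l \right)} = -5 + \left(l l + 3\right) = -5 + \left(l^{2} + 3\right) = -5 + \left(3 + l^{2}\right) = -2 + l^{2}$)
$O = -8$ ($O = 69 - 77 = -8$)
$\left(\frac{74}{O} + \frac{35}{7 \left(-4 + h{\left(5 \right)}\right)}\right) 336 + \left(221 - 28\right) = \left(\frac{74}{-8} + \frac{35}{7 \left(-4 - \left(2 - 5^{2}\right)\right)}\right) 336 + \left(221 - 28\right) = \left(74 \left(- \frac{1}{8}\right) + \frac{35}{7 \left(-4 + \left(-2 + 25\right)\right)}\right) 336 + 193 = \left(- \frac{37}{4} + \frac{35}{7 \left(-4 + 23\right)}\right) 336 + 193 = \left(- \frac{37}{4} + \frac{35}{7 \cdot 19}\right) 336 + 193 = \left(- \frac{37}{4} + \frac{35}{133}\right) 336 + 193 = \left(- \frac{37}{4} + 35 \cdot \frac{1}{133}\right) 336 + 193 = \left(- \frac{37}{4} + \frac{5}{19}\right) 336 + 193 = \left(- \frac{683}{76}\right) 336 + 193 = - \frac{57372}{19} + 193 = - \frac{53705}{19}$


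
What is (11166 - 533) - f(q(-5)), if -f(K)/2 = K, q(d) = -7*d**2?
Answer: 10283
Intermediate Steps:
f(K) = -2*K
(11166 - 533) - f(q(-5)) = (11166 - 533) - (-2)*(-7*(-5)**2) = 10633 - (-2)*(-7*25) = 10633 - (-2)*(-175) = 10633 - 1*350 = 10633 - 350 = 10283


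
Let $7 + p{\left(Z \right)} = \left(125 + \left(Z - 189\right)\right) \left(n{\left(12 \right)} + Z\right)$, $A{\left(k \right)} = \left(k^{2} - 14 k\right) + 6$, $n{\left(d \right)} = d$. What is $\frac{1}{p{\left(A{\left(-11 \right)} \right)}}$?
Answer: $\frac{1}{63574} \approx 1.573 \cdot 10^{-5}$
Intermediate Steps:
$A{\left(k \right)} = 6 + k^{2} - 14 k$
$p{\left(Z \right)} = -7 + \left(-64 + Z\right) \left(12 + Z\right)$ ($p{\left(Z \right)} = -7 + \left(125 + \left(Z - 189\right)\right) \left(12 + Z\right) = -7 + \left(125 + \left(-189 + Z\right)\right) \left(12 + Z\right) = -7 + \left(-64 + Z\right) \left(12 + Z\right)$)
$\frac{1}{p{\left(A{\left(-11 \right)} \right)}} = \frac{1}{-775 + \left(6 + \left(-11\right)^{2} - -154\right)^{2} - 52 \left(6 + \left(-11\right)^{2} - -154\right)} = \frac{1}{-775 + \left(6 + 121 + 154\right)^{2} - 52 \left(6 + 121 + 154\right)} = \frac{1}{-775 + 281^{2} - 14612} = \frac{1}{-775 + 78961 - 14612} = \frac{1}{63574}$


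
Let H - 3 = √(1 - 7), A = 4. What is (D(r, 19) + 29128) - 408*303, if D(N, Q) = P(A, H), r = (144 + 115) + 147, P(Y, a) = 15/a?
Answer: (-94496*√6 + 283473*I)/(√6 - 3*I) ≈ -94493.0 - 2.4495*I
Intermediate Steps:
H = 3 + I*√6 (H = 3 + √(1 - 7) = 3 + √(-6) = 3 + I*√6 ≈ 3.0 + 2.4495*I)
r = 406 (r = 259 + 147 = 406)
D(N, Q) = 15/(3 + I*√6)
(D(r, 19) + 29128) - 408*303 = ((3 - I*√6) + 29128) - 408*303 = (29131 - I*√6) - 123624 = -94493 - I*√6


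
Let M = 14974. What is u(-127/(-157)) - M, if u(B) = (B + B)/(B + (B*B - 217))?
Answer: -79553382988/5312765 ≈ -14974.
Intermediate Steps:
u(B) = 2*B/(-217 + B + B²) (u(B) = (2*B)/(B + (B² - 217)) = (2*B)/(B + (-217 + B²)) = (2*B)/(-217 + B + B²) = 2*B/(-217 + B + B²))
u(-127/(-157)) - M = 2*(-127/(-157))/(-217 - 127/(-157) + (-127/(-157))²) - 1*14974 = 2*(-127*(-1/157))/(-217 - 127*(-1/157) + (-127*(-1/157))²) - 14974 = 2*(127/157)/(-217 + 127/157 + (127/157)²) - 14974 = 2*(127/157)/(-217 + 127/157 + 16129/24649) - 14974 = 2*(127/157)/(-5312765/24649) - 14974 = 2*(127/157)*(-24649/5312765) - 14974 = -39878/5312765 - 14974 = -79553382988/5312765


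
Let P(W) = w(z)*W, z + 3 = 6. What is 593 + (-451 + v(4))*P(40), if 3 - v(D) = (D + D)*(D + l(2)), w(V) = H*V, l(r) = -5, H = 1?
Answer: -52207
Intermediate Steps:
z = 3 (z = -3 + 6 = 3)
w(V) = V (w(V) = 1*V = V)
P(W) = 3*W
v(D) = 3 - 2*D*(-5 + D) (v(D) = 3 - (D + D)*(D - 5) = 3 - 2*D*(-5 + D))
593 + (-451 + v(4))*P(40) = 593 + (-451 + (3 - 2*4² + 10*4))*(3*40) = 593 + (-451 + (3 - 2*16 + 40))*120 = 593 + (-451 + (3 - 32 + 40))*120 = 593 + (-451 + 11)*120 = 593 - 440*120 = 593 - 52800 = -52207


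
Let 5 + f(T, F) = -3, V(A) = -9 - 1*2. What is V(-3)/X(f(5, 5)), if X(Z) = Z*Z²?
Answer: 11/512 ≈ 0.021484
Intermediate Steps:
V(A) = -11 (V(A) = -9 - 2 = -11)
f(T, F) = -8 (f(T, F) = -5 - 3 = -8)
X(Z) = Z³
V(-3)/X(f(5, 5)) = -11/((-8)³) = -11/(-512) = -11*(-1/512) = 11/512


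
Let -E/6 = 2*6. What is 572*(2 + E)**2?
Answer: 2802800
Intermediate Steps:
E = -72 (E = -12*6 = -6*12 = -72)
572*(2 + E)**2 = 572*(2 - 72)**2 = 572*(-70)**2 = 572*4900 = 2802800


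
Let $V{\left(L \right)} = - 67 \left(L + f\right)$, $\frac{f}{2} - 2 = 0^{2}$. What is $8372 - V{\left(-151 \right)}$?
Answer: $-1477$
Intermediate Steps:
$f = 4$ ($f = 4 + 2 \cdot 0^{2} = 4 + 2 \cdot 0 = 4 + 0 = 4$)
$V{\left(L \right)} = -268 - 67 L$ ($V{\left(L \right)} = - 67 \left(L + 4\right) = - 67 \left(4 + L\right) = -268 - 67 L$)
$8372 - V{\left(-151 \right)} = 8372 - \left(-268 - -10117\right) = 8372 - \left(-268 + 10117\right) = 8372 - 9849 = -1477$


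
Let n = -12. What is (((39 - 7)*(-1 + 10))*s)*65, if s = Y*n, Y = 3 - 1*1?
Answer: -449280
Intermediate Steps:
Y = 2 (Y = 3 - 1 = 2)
s = -24 (s = 2*(-12) = -24)
(((39 - 7)*(-1 + 10))*s)*65 = (((39 - 7)*(-1 + 10))*(-24))*65 = ((32*9)*(-24))*65 = (288*(-24))*65 = -6912*65 = -449280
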